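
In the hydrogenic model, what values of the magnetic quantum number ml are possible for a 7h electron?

-5, -4, -3, -2, -1, 0, 1, 2, 3, 4, 5

The 7h subshell has l = 5, and ml takes every integer from −l to +l. With l = 5 that gives the 11 values -5, -4, -3, -2, -1, 0, 1, 2, 3, 4, 5.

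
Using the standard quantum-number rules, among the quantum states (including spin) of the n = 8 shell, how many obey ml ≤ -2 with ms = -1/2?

Contributions: l=2 → 1; l=3 → 2; l=4 → 3; l=5 → 4; l=6 → 5; l=7 → 6.
Orbitals: 1 + 2 + 3 + 4 + 5 + 6 = 21. With ms fixed to a single value there is one state per orbital, giving 21 states.

21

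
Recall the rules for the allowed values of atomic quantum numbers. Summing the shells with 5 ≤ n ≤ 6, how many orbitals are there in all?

Shell n has n² orbitals: 5²=25 + 6²=36 = 61 orbitals.

61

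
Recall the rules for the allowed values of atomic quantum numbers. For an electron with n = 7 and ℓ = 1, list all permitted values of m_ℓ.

-1, 0, 1

m_ℓ takes every integer from −ℓ to +ℓ. With ℓ = 1 that gives the 3 values -1, 0, 1.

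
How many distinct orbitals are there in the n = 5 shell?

25

The n = 5 shell contains n² = 5² = 25 orbitals.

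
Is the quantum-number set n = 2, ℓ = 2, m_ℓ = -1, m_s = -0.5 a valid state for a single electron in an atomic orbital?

Not allowed

The orbital quantum number must satisfy 0 ≤ ℓ ≤ n−1. With n = 2 the allowed ℓ values are 0, 1, so ℓ = 2 is out of range.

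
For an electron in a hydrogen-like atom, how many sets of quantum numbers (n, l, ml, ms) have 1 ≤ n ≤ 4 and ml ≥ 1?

Per-shell orbital counts meeting the constraint:
n=2 → 1; n=3 → 3; n=4 → 6.
Orbitals: 1 + 3 + 6 = 10. Including both spin states (ms = ±1/2) gives 2 × 10 = 20 states.

20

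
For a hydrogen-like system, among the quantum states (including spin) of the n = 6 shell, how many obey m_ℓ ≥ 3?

12

Orbitals with m_ℓ ≥ 3, by ℓ: ℓ=3 → 1; ℓ=4 → 2; ℓ=5 → 3.
Orbitals: 1 + 2 + 3 = 6. Each orbital carries two spin states, so 6 × 2 = 12 states.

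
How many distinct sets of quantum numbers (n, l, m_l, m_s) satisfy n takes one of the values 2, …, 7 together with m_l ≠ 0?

224

Count contributing orbitals for each principal shell:
n=2 → 2; n=3 → 6; n=4 → 12; n=5 → 20; n=6 → 30; n=7 → 42.
Orbitals: 2 + 6 + 12 + 20 + 30 + 42 = 112. Including both spin states (m_s = ±1/2) gives 2 × 112 = 224 states.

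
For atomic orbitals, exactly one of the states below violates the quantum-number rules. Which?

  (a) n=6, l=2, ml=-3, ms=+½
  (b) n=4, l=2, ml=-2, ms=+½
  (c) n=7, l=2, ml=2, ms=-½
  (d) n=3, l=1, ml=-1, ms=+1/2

(a)

(a) has |ml| = 3 > l = 2, violating −l ≤ ml ≤ l.
The remaining sets (b), (c), (d) satisfy all four rules.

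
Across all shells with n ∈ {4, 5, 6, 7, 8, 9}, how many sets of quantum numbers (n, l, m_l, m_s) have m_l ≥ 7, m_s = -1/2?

Treat each shell separately and count matching orbitals:
n=8 → 1; n=9 → 3.
Orbitals: 1 + 3 = 4. With m_s fixed to -1/2 there is one state per orbital, so 4 states.

4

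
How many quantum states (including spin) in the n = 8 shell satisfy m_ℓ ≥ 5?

The n = 8 shell has ℓ = 0 through 7; check each.
Per ℓ-value: ℓ=5 → 1; ℓ=6 → 2; ℓ=7 → 3.
Orbitals: 1 + 2 + 3 = 6. Each orbital carries two spin states, so 6 × 2 = 12 states.

12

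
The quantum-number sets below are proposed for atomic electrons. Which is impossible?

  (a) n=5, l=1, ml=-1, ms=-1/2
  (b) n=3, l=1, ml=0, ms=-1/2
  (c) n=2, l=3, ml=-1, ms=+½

(c) has l = 3 ≥ n = 2, violating 0 ≤ l ≤ n−1.
The remaining sets (a), (b) satisfy all four rules.

(c)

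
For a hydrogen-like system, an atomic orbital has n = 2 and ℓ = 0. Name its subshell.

2s

ℓ = 0 corresponds to the letter 's', so the subshell is 2s.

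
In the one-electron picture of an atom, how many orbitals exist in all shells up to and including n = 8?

204

Total orbitals = 1² + 2² + 3² + 4² + 5² + 6² + 7² + 8² = 204.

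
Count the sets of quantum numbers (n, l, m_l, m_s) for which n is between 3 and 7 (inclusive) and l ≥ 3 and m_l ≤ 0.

For each n in the range, tally the orbitals obeying l ≥ 3 and m_l ≤ 0:
n=4 → 4; n=5 → 9; n=6 → 15; n=7 → 22.
Orbitals: 4 + 9 + 15 + 22 = 50. Including both spin states (m_s = ±1/2) gives 2 × 50 = 100 states.

100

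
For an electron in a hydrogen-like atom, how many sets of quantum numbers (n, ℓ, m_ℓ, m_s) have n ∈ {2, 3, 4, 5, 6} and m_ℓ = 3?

12

Treat each shell separately and count matching orbitals:
n=4 → 1; n=5 → 2; n=6 → 3.
Orbitals: 1 + 2 + 3 = 6. Including both spin states (m_s = ±1/2) gives 2 × 6 = 12 states.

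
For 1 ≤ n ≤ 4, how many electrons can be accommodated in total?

60

Total orbitals = 1² + 2² + 3² + 4² = 30. Doubling for spin gives 60 electrons.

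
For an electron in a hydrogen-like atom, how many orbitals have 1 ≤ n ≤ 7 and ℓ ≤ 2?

Count contributing orbitals for each principal shell:
n=1 → 1; n=2 → 4; n=3 → 9; n=4 → 9; n=5 → 9; n=6 → 9; n=7 → 9.
Total orbitals: 1 + 4 + 9 + 9 + 9 + 9 + 9 = 50.

50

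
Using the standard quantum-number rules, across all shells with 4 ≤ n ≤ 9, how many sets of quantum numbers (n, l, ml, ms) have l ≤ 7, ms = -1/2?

Go shell by shell, enumerating (l, ml) with l ≤ 7:
n=4 → 16; n=5 → 25; n=6 → 36; n=7 → 49; n=8 → 64; n=9 → 64.
Orbitals: 16 + 25 + 36 + 49 + 64 + 64 = 254. With ms fixed to -1/2 there is one state per orbital, so 254 states.

254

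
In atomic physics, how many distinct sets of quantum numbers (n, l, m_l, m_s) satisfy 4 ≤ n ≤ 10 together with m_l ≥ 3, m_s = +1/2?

Treat each shell separately and count matching orbitals:
n=4 → 1; n=5 → 3; n=6 → 6; n=7 → 10; n=8 → 15; n=9 → 21; n=10 → 28.
Orbitals: 1 + 3 + 6 + 10 + 15 + 21 + 28 = 84. With m_s fixed to +1/2 there is one state per orbital, so 84 states.

84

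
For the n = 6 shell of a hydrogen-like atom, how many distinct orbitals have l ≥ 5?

11

Orbitals with l ≥ 5, by l: l=5 → 11.
Total orbitals: 11.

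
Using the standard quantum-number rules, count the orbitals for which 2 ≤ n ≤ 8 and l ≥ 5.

Work shell by shell — for each n, count the (l, ml) pairs that satisfy l ≥ 5:
n=6 → 11; n=7 → 24; n=8 → 39.
Total orbitals: 11 + 24 + 39 = 74.

74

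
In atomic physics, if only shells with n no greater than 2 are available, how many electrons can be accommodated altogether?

Total orbitals = 1² + 2² = 5. Doubling for spin gives 10 electrons.

10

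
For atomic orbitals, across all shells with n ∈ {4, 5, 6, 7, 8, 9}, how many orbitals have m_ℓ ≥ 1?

Per-shell orbital counts meeting the constraint:
n=4 → 6; n=5 → 10; n=6 → 15; n=7 → 21; n=8 → 28; n=9 → 36.
Total orbitals: 6 + 10 + 15 + 21 + 28 + 36 = 116.

116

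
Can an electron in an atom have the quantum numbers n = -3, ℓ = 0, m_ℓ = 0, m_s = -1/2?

The principal quantum number must be a positive integer (n ≥ 1), but here n = -3.

Invalid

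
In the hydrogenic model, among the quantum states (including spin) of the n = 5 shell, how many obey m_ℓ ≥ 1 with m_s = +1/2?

10

The n = 5 shell has ℓ = 0 through 4; check each.
Contributions: ℓ=1 → 1; ℓ=2 → 2; ℓ=3 → 3; ℓ=4 → 4.
Orbitals: 1 + 2 + 3 + 4 = 10. With m_s fixed to a single value there is one state per orbital, giving 10 states.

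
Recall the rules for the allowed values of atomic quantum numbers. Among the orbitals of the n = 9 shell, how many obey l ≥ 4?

Orbitals with l ≥ 4, by l: l=4 → 9; l=5 → 11; l=6 → 13; l=7 → 15; l=8 → 17.
Total orbitals: 9 + 11 + 13 + 15 + 17 = 65.

65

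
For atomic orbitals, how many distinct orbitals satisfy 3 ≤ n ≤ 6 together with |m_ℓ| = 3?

Treat each shell separately and count matching orbitals:
n=4 → 2; n=5 → 4; n=6 → 6.
Total orbitals: 2 + 4 + 6 = 12.

12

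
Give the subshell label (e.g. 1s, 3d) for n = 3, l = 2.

3d

l = 2 corresponds to the letter 'd', so the subshell is 3d.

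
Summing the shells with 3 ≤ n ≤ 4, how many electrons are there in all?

50

Shell n has n² orbitals: 3²=9 + 4²=16 = 25 orbitals.
Two spin states per orbital: 2 × 25 = 50 electrons.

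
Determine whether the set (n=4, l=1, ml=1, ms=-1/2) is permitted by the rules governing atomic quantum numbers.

n = 4 is a positive integer. l = 1 satisfies 0 ≤ l ≤ n−1 = 3. ml = 1 lies in the range −l … +l (here −1 … 1). ms = -1/2 is one of ±1/2.
All four constraints are satisfied.

Allowed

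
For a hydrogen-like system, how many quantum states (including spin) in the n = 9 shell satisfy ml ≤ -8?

2

The n = 9 shell has l = 0 through 8; check each.
Contributions: l=8 → 1.
Orbitals: 1. Each orbital carries two spin states, so 1 × 2 = 2 states.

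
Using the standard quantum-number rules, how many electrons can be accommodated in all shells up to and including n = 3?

Total orbitals = 1² + 2² + 3² = 14. Doubling for spin gives 28 electrons.

28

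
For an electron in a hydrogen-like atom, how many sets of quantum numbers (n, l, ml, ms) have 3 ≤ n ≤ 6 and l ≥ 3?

Go shell by shell, enumerating (l, ml) with l ≥ 3:
n=4 → 7; n=5 → 16; n=6 → 27.
Orbitals: 7 + 16 + 27 = 50. Including both spin states (ms = ±1/2) gives 2 × 50 = 100 states.

100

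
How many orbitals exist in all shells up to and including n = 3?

Total orbitals = 1² + 2² + 3² = 14.

14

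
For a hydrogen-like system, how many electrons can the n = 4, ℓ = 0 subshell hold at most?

2

A subshell with ℓ = 0 has 2ℓ+1 = 1 orbital, each holding 2 electrons (spin ±1/2), so 1 × 2 = 2.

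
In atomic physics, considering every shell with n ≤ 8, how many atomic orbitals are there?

Total orbitals = 1² + 2² + 3² + 4² + 5² + 6² + 7² + 8² = 204.

204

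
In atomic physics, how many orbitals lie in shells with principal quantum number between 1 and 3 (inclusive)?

Shell n has n² orbitals: 1²=1 + 2²=4 + 3²=9 = 14 orbitals.

14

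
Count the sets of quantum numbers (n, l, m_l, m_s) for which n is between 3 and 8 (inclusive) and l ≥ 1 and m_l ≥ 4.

Per-shell orbital counts meeting the constraint:
n=5 → 1; n=6 → 3; n=7 → 6; n=8 → 10.
Orbitals: 1 + 3 + 6 + 10 = 20. Including both spin states (m_s = ±1/2) gives 2 × 20 = 40 states.

40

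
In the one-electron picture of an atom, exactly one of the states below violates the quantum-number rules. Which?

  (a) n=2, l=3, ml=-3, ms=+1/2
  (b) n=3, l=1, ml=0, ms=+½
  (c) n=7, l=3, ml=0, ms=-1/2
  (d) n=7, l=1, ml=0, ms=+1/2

(a)

(a) has l = 3 ≥ n = 2, violating 0 ≤ l ≤ n−1.
The remaining sets (b), (c), (d) satisfy all four rules.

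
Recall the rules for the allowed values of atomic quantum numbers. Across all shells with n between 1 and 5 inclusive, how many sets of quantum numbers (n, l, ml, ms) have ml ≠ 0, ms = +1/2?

Per-shell orbital counts meeting the constraint:
n=2 → 2; n=3 → 6; n=4 → 12; n=5 → 20.
Orbitals: 2 + 6 + 12 + 20 = 40. With ms fixed to +1/2 there is one state per orbital, so 40 states.

40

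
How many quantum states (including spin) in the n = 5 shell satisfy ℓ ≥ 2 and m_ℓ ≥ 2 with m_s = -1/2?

6

Orbitals with ℓ ≥ 2 and m_ℓ ≥ 2, by ℓ: ℓ=2 → 1; ℓ=3 → 2; ℓ=4 → 3.
Orbitals: 1 + 2 + 3 = 6. With m_s fixed to a single value there is one state per orbital, giving 6 states.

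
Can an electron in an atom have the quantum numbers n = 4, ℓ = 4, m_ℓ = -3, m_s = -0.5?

Invalid

The orbital quantum number must satisfy 0 ≤ ℓ ≤ n−1. With n = 4 the allowed ℓ values are 0, 1, 2, 3, so ℓ = 4 is out of range.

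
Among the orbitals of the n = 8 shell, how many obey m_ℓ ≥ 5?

6

For n = 8, ℓ ranges over 0 … 7.
Orbitals with m_ℓ ≥ 5, by ℓ: ℓ=5 → 1; ℓ=6 → 2; ℓ=7 → 3.
Total orbitals: 1 + 2 + 3 = 6.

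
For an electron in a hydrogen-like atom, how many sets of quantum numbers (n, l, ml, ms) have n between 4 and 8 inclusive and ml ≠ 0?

320

Per-shell orbital counts meeting the constraint:
n=4 → 12; n=5 → 20; n=6 → 30; n=7 → 42; n=8 → 56.
Orbitals: 12 + 20 + 30 + 42 + 56 = 160. Including both spin states (ms = ±1/2) gives 2 × 160 = 320 states.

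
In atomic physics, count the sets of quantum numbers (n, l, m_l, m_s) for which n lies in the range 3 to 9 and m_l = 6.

Treat each shell separately and count matching orbitals:
n=7 → 1; n=8 → 2; n=9 → 3.
Orbitals: 1 + 2 + 3 = 6. Including both spin states (m_s = ±1/2) gives 2 × 6 = 12 states.

12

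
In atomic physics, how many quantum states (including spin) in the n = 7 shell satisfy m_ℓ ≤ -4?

12

The n = 7 shell has ℓ = 0 through 6; check each.
The (ℓ, m_ℓ) pairs meeting m_ℓ ≤ -4 give: ℓ=4 → 1; ℓ=5 → 2; ℓ=6 → 3.
Orbitals: 1 + 2 + 3 = 6. Each orbital carries two spin states, so 6 × 2 = 12 states.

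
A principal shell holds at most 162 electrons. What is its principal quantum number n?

2n² = 162 ⇒ n² = 81 ⇒ n = 9.

n = 9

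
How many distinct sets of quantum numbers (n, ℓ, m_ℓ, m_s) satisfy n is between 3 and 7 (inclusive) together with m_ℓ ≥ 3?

For each n in the range, tally the orbitals obeying m_ℓ ≥ 3:
n=4 → 1; n=5 → 3; n=6 → 6; n=7 → 10.
Orbitals: 1 + 3 + 6 + 10 = 20. Including both spin states (m_s = ±1/2) gives 2 × 20 = 40 states.

40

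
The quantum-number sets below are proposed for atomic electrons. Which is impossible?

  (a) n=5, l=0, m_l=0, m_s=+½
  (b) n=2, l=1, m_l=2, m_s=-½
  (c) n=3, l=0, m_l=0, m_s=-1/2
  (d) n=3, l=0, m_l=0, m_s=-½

(b)

(b) has |m_l| = 2 > l = 1, violating −l ≤ m_l ≤ l.
The remaining sets (a), (c), (d) satisfy all four rules.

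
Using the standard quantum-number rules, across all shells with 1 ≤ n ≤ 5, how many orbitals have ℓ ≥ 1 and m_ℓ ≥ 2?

Count contributing orbitals for each principal shell:
n=3 → 1; n=4 → 3; n=5 → 6.
Total orbitals: 1 + 3 + 6 = 10.

10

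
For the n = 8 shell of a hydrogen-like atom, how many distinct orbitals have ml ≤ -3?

The n = 8 shell has l = 0 through 7; check each.
Contributions: l=3 → 1; l=4 → 2; l=5 → 3; l=6 → 4; l=7 → 5.
Total orbitals: 1 + 2 + 3 + 4 + 5 = 15.

15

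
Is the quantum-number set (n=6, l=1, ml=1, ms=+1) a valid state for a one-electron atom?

The spin quantum number for an electron can only be ms = +1/2 or −1/2; ms = +1 is not one of those.

Not allowed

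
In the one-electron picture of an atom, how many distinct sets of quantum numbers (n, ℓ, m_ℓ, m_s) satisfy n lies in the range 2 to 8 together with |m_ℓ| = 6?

Treat each shell separately and count matching orbitals:
n=7 → 2; n=8 → 4.
Orbitals: 2 + 4 = 6. Including both spin states (m_s = ±1/2) gives 2 × 6 = 12 states.

12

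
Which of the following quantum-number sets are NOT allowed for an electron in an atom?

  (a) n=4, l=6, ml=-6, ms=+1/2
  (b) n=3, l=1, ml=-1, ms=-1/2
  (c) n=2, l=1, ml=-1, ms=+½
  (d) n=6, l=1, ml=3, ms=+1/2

(a) has l = 6 ≥ n = 4, violating 0 ≤ l ≤ n−1.
(d) has |ml| = 3 > l = 1, violating −l ≤ ml ≤ l.
The remaining sets (b), (c) satisfy all four rules.

(a) and (d)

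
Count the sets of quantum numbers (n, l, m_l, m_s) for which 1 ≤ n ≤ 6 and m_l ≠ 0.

140

Treat each shell separately and count matching orbitals:
n=2 → 2; n=3 → 6; n=4 → 12; n=5 → 20; n=6 → 30.
Orbitals: 2 + 6 + 12 + 20 + 30 = 70. Including both spin states (m_s = ±1/2) gives 2 × 70 = 140 states.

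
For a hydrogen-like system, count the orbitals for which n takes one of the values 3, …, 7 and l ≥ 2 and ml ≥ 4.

10

Treat each shell separately and count matching orbitals:
n=5 → 1; n=6 → 3; n=7 → 6.
Total orbitals: 1 + 3 + 6 = 10.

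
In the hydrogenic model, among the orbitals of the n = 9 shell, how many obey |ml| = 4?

The n = 9 shell has l = 0 through 8; check each.
The (l, ml) pairs meeting |ml| = 4 give: l=4 → 2; l=5 → 2; l=6 → 2; l=7 → 2; l=8 → 2.
Total orbitals: 2 + 2 + 2 + 2 + 2 = 10.

10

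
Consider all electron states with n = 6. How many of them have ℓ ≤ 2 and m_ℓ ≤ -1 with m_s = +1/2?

The n = 6 shell has ℓ = 0 through 5; check each.
Orbitals with ℓ ≤ 2 and m_ℓ ≤ -1, by ℓ: ℓ=1 → 1; ℓ=2 → 2.
Orbitals: 1 + 2 = 3. With m_s fixed to a single value there is one state per orbital, giving 3 states.

3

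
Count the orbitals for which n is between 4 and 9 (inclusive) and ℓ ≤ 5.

For each n in the range, tally the orbitals obeying ℓ ≤ 5:
n=4 → 16; n=5 → 25; n=6 → 36; n=7 → 36; n=8 → 36; n=9 → 36.
Total orbitals: 16 + 25 + 36 + 36 + 36 + 36 = 185.

185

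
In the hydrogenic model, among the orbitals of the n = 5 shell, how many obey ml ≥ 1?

10

Contributions: l=1 → 1; l=2 → 2; l=3 → 3; l=4 → 4.
Total orbitals: 1 + 2 + 3 + 4 = 10.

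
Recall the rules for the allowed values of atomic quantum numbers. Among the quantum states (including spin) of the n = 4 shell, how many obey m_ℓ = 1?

6

Go through ℓ = 0, …, 3 (the values permitted for n = 4).
Contributions: ℓ=1 → 1; ℓ=2 → 1; ℓ=3 → 1.
Orbitals: 1 + 1 + 1 = 3. Each orbital carries two spin states, so 3 × 2 = 6 states.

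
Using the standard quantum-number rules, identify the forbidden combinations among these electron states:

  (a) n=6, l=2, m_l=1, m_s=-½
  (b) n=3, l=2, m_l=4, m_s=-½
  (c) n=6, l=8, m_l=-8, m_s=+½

(b) and (c)

(b) has |m_l| = 4 > l = 2, violating −l ≤ m_l ≤ l.
(c) has l = 8 ≥ n = 6, violating 0 ≤ l ≤ n−1.
The remaining set (a) satisfies all four rules.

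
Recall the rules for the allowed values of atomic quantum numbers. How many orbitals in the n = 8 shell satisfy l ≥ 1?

The n = 8 shell has l = 0 through 7; check each.
Contributions: l=1 → 3; l=2 → 5; l=3 → 7; l=4 → 9; l=5 → 11; l=6 → 13; l=7 → 15.
Total orbitals: 3 + 5 + 7 + 9 + 11 + 13 + 15 = 63.

63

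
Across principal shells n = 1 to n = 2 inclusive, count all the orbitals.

Shell n has n² orbitals: 1²=1 + 2²=4 = 5 orbitals.

5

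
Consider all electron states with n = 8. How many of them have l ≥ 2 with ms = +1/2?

60

With n = 8 the allowed l are 0, 1, …, 7.
Per l-value: l=2 → 5; l=3 → 7; l=4 → 9; l=5 → 11; l=6 → 13; l=7 → 15.
Orbitals: 5 + 7 + 9 + 11 + 13 + 15 = 60. With ms fixed to a single value there is one state per orbital, giving 60 states.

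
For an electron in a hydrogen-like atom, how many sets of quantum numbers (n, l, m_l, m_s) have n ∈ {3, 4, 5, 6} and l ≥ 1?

Count contributing orbitals for each principal shell:
n=3 → 8; n=4 → 15; n=5 → 24; n=6 → 35.
Orbitals: 8 + 15 + 24 + 35 = 82. Including both spin states (m_s = ±1/2) gives 2 × 82 = 164 states.

164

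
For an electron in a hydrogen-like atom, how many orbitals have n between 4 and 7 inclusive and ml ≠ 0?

Treat each shell separately and count matching orbitals:
n=4 → 12; n=5 → 20; n=6 → 30; n=7 → 42.
Total orbitals: 12 + 20 + 30 + 42 = 104.

104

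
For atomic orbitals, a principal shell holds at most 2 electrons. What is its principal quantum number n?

n = 1

2n² = 2 ⇒ n² = 1 ⇒ n = 1.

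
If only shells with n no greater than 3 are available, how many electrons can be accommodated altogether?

28

Total orbitals = 1² + 2² + 3² = 14. Doubling for spin gives 28 electrons.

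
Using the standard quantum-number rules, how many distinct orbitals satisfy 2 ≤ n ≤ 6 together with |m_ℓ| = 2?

Count contributing orbitals for each principal shell:
n=3 → 2; n=4 → 4; n=5 → 6; n=6 → 8.
Total orbitals: 2 + 4 + 6 + 8 = 20.

20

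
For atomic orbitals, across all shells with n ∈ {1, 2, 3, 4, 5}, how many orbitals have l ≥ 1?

50

Treat each shell separately and count matching orbitals:
n=2 → 3; n=3 → 8; n=4 → 15; n=5 → 24.
Total orbitals: 3 + 8 + 15 + 24 = 50.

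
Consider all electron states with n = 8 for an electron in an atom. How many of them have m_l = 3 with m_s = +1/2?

For n = 8, l ranges over 0 … 7.
Orbitals with m_l = 3, by l: l=3 → 1; l=4 → 1; l=5 → 1; l=6 → 1; l=7 → 1.
Orbitals: 1 + 1 + 1 + 1 + 1 = 5. With m_s fixed to a single value there is one state per orbital, giving 5 states.

5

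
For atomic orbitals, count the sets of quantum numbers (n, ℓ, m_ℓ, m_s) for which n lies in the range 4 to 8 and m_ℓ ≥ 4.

40

Per-shell orbital counts meeting the constraint:
n=5 → 1; n=6 → 3; n=7 → 6; n=8 → 10.
Orbitals: 1 + 3 + 6 + 10 = 20. Including both spin states (m_s = ±1/2) gives 2 × 20 = 40 states.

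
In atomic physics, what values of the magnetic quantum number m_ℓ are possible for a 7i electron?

The 7i subshell has ℓ = 6, and m_ℓ takes every integer from −ℓ to +ℓ. With ℓ = 6 that gives the 13 values -6, -5, -4, -3, -2, -1, 0, 1, 2, 3, 4, 5, 6.

-6, -5, -4, -3, -2, -1, 0, 1, 2, 3, 4, 5, 6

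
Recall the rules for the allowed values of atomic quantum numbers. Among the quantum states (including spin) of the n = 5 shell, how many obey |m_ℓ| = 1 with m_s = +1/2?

8

Go through ℓ = 0, …, 4 (the values permitted for n = 5).
Orbitals with |m_ℓ| = 1, by ℓ: ℓ=1 → 2; ℓ=2 → 2; ℓ=3 → 2; ℓ=4 → 2.
Orbitals: 2 + 2 + 2 + 2 = 8. With m_s fixed to a single value there is one state per orbital, giving 8 states.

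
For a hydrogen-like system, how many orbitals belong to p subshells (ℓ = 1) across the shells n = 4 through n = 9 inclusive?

18

A p subshell (ℓ = 1) exists for every n ≥ 2, so shells n = 4, 5, 6, 7, 8, 9 each contribute one — 6 subshells.
Since each p subshell has 2·1+1 = 3 orbitals, the total is 6 × 3 = 18.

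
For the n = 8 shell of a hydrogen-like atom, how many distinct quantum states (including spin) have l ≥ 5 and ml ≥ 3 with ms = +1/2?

Go through l = 0, …, 7 (the values permitted for n = 8).
Per l-value: l=5 → 3; l=6 → 4; l=7 → 5.
Orbitals: 3 + 4 + 5 = 12. With ms fixed to a single value there is one state per orbital, giving 12 states.

12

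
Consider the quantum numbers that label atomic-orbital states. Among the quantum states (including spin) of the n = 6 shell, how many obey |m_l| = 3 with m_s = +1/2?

The (l, m_l) pairs meeting |m_l| = 3 give: l=3 → 2; l=4 → 2; l=5 → 2.
Orbitals: 2 + 2 + 2 = 6. With m_s fixed to a single value there is one state per orbital, giving 6 states.

6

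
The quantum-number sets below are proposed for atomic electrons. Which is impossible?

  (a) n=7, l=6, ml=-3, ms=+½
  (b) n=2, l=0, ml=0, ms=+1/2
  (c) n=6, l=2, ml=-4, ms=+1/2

(c)

(c) has |ml| = 4 > l = 2, violating −l ≤ ml ≤ l.
The remaining sets (a), (b) satisfy all four rules.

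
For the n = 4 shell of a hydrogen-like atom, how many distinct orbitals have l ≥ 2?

For n = 4, l ranges over 0 … 3.
The (l, ml) pairs meeting l ≥ 2 give: l=2 → 5; l=3 → 7.
Total orbitals: 5 + 7 = 12.

12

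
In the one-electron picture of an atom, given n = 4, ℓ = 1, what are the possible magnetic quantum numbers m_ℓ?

m_ℓ takes every integer from −ℓ to +ℓ. With ℓ = 1 that gives the 3 values -1, 0, 1.

-1, 0, 1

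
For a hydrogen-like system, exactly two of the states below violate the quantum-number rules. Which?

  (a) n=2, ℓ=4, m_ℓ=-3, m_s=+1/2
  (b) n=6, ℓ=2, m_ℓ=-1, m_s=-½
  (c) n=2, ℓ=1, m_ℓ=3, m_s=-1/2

(a) and (c)

(a) has ℓ = 4 ≥ n = 2, violating 0 ≤ ℓ ≤ n−1.
(c) has |m_ℓ| = 3 > ℓ = 1, violating −ℓ ≤ m_ℓ ≤ ℓ.
The remaining set (b) satisfies all four rules.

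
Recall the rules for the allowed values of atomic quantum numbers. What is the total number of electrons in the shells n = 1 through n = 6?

182

Shell n has n² orbitals: 1²=1 + 2²=4 + 3²=9 + 4²=16 + 5²=25 + 6²=36 = 91 orbitals.
Two spin states per orbital: 2 × 91 = 182 electrons.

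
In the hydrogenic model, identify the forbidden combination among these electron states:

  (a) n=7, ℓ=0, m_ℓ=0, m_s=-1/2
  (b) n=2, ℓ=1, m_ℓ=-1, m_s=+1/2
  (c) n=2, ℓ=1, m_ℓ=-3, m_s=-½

(c) has |m_ℓ| = 3 > ℓ = 1, violating −ℓ ≤ m_ℓ ≤ ℓ.
The remaining sets (a), (b) satisfy all four rules.

(c)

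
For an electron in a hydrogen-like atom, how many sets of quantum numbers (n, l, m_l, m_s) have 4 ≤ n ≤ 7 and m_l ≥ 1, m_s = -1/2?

52

Go shell by shell, enumerating (l, m_l) with m_l ≥ 1:
n=4 → 6; n=5 → 10; n=6 → 15; n=7 → 21.
Orbitals: 6 + 10 + 15 + 21 = 52. With m_s fixed to -1/2 there is one state per orbital, so 52 states.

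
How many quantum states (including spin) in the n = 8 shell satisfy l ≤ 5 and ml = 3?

For n = 8, l ranges over 0 … 7.
Per l-value: l=3 → 1; l=4 → 1; l=5 → 1.
Orbitals: 1 + 1 + 1 = 3. Each orbital carries two spin states, so 3 × 2 = 6 states.

6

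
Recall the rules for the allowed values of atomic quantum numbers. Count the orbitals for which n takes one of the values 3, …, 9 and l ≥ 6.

86

Go shell by shell, enumerating (l, ml) with l ≥ 6:
n=7 → 13; n=8 → 28; n=9 → 45.
Total orbitals: 13 + 28 + 45 = 86.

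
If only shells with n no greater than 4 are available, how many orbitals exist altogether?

30

Total orbitals = 1² + 2² + 3² + 4² = 30.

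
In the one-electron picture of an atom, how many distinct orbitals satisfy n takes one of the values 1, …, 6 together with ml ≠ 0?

70

Per-shell orbital counts meeting the constraint:
n=2 → 2; n=3 → 6; n=4 → 12; n=5 → 20; n=6 → 30.
Total orbitals: 2 + 6 + 12 + 20 + 30 = 70.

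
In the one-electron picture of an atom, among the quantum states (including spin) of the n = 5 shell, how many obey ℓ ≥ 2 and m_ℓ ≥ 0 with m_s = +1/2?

12

The n = 5 shell has ℓ = 0 through 4; check each.
Contributions: ℓ=2 → 3; ℓ=3 → 4; ℓ=4 → 5.
Orbitals: 3 + 4 + 5 = 12. With m_s fixed to a single value there is one state per orbital, giving 12 states.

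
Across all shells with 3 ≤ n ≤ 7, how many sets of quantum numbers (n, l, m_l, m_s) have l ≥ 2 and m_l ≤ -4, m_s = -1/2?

Treat each shell separately and count matching orbitals:
n=5 → 1; n=6 → 3; n=7 → 6.
Orbitals: 1 + 3 + 6 = 10. With m_s fixed to -1/2 there is one state per orbital, so 10 states.

10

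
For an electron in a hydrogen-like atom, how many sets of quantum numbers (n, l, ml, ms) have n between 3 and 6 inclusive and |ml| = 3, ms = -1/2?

12

Count contributing orbitals for each principal shell:
n=4 → 2; n=5 → 4; n=6 → 6.
Orbitals: 2 + 4 + 6 = 12. With ms fixed to -1/2 there is one state per orbital, so 12 states.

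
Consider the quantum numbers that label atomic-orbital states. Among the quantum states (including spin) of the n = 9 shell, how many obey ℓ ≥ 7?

64

For n = 9, ℓ ranges over 0 … 8.
Per ℓ-value: ℓ=7 → 15; ℓ=8 → 17.
Orbitals: 15 + 17 = 32. Each orbital carries two spin states, so 32 × 2 = 64 states.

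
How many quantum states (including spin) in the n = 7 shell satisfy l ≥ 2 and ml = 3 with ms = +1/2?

Per l-value: l=3 → 1; l=4 → 1; l=5 → 1; l=6 → 1.
Orbitals: 1 + 1 + 1 + 1 = 4. With ms fixed to a single value there is one state per orbital, giving 4 states.

4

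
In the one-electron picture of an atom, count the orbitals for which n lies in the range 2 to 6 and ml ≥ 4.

Go shell by shell, enumerating (l, ml) with ml ≥ 4:
n=5 → 1; n=6 → 3.
Total orbitals: 1 + 3 = 4.

4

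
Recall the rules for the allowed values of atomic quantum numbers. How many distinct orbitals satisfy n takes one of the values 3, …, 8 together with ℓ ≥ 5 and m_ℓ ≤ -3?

22

Go shell by shell, enumerating (ℓ, m_ℓ) with ℓ ≥ 5 and m_ℓ ≤ -3:
n=6 → 3; n=7 → 7; n=8 → 12.
Total orbitals: 3 + 7 + 12 = 22.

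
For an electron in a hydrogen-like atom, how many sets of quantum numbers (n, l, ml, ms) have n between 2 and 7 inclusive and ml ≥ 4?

For each n in the range, tally the orbitals obeying ml ≥ 4:
n=5 → 1; n=6 → 3; n=7 → 6.
Orbitals: 1 + 3 + 6 = 10. Including both spin states (ms = ±1/2) gives 2 × 10 = 20 states.

20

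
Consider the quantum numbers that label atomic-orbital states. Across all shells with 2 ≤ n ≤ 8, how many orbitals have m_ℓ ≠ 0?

Go shell by shell, enumerating (ℓ, m_ℓ) with m_ℓ ≠ 0:
n=2 → 2; n=3 → 6; n=4 → 12; n=5 → 20; n=6 → 30; n=7 → 42; n=8 → 56.
Total orbitals: 2 + 6 + 12 + 20 + 30 + 42 + 56 = 168.

168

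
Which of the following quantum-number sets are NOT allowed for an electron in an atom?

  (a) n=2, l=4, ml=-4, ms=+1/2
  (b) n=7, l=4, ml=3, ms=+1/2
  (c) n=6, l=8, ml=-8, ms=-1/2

(a) and (c)

(a) has l = 4 ≥ n = 2, violating 0 ≤ l ≤ n−1.
(c) has l = 8 ≥ n = 6, violating 0 ≤ l ≤ n−1.
The remaining set (b) satisfies all four rules.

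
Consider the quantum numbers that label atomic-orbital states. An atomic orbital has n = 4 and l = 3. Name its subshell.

4f

l = 3 corresponds to the letter 'f', so the subshell is 4f.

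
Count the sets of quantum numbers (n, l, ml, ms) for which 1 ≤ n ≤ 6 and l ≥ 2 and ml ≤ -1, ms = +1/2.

30

Treat each shell separately and count matching orbitals:
n=3 → 2; n=4 → 5; n=5 → 9; n=6 → 14.
Orbitals: 2 + 5 + 9 + 14 = 30. With ms fixed to +1/2 there is one state per orbital, so 30 states.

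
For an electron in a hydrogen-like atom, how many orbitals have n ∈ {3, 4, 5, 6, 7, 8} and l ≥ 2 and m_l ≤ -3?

Go shell by shell, enumerating (l, m_l) with l ≥ 2 and m_l ≤ -3:
n=4 → 1; n=5 → 3; n=6 → 6; n=7 → 10; n=8 → 15.
Total orbitals: 1 + 3 + 6 + 10 + 15 = 35.

35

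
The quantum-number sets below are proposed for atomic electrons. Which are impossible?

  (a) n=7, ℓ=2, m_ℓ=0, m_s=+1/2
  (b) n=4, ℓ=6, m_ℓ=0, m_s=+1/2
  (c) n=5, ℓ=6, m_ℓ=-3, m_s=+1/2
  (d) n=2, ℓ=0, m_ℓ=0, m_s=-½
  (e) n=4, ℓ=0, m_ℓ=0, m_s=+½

(b) and (c)

(b) has ℓ = 6 ≥ n = 4, violating 0 ≤ ℓ ≤ n−1.
(c) has ℓ = 6 ≥ n = 5, violating 0 ≤ ℓ ≤ n−1.
The remaining sets (a), (d), (e) satisfy all four rules.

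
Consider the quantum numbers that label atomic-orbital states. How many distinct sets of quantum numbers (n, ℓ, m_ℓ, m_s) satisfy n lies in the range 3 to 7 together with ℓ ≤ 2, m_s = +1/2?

Go shell by shell, enumerating (ℓ, m_ℓ) with ℓ ≤ 2:
n=3 → 9; n=4 → 9; n=5 → 9; n=6 → 9; n=7 → 9.
Orbitals: 9 + 9 + 9 + 9 + 9 = 45. With m_s fixed to +1/2 there is one state per orbital, so 45 states.

45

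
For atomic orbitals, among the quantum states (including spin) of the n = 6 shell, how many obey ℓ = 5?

22

Per ℓ-value: ℓ=5 → 11.
Orbitals: 11. Each orbital carries two spin states, so 11 × 2 = 22 states.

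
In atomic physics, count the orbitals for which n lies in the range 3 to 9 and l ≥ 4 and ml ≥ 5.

Treat each shell separately and count matching orbitals:
n=6 → 1; n=7 → 3; n=8 → 6; n=9 → 10.
Total orbitals: 1 + 3 + 6 + 10 = 20.

20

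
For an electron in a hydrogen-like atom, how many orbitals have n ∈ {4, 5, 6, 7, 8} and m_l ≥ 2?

55

For each n in the range, tally the orbitals obeying m_l ≥ 2:
n=4 → 3; n=5 → 6; n=6 → 10; n=7 → 15; n=8 → 21.
Total orbitals: 3 + 6 + 10 + 15 + 21 = 55.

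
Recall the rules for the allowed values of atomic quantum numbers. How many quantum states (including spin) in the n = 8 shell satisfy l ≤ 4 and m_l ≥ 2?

12

Orbitals with l ≤ 4 and m_l ≥ 2, by l: l=2 → 1; l=3 → 2; l=4 → 3.
Orbitals: 1 + 2 + 3 = 6. Each orbital carries two spin states, so 6 × 2 = 12 states.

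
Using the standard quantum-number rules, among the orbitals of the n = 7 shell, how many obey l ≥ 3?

40

Go through l = 0, …, 6 (the values permitted for n = 7).
Per l-value: l=3 → 7; l=4 → 9; l=5 → 11; l=6 → 13.
Total orbitals: 7 + 9 + 11 + 13 = 40.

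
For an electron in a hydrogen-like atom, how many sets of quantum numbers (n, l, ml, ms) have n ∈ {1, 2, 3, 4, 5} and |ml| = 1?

40

Go shell by shell, enumerating (l, ml) with |ml| = 1:
n=2 → 2; n=3 → 4; n=4 → 6; n=5 → 8.
Orbitals: 2 + 4 + 6 + 8 = 20. Including both spin states (ms = ±1/2) gives 2 × 20 = 40 states.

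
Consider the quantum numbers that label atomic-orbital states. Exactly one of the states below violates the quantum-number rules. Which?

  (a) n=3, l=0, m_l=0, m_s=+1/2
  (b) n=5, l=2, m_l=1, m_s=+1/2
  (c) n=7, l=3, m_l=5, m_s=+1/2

(c)

(c) has |m_l| = 5 > l = 3, violating −l ≤ m_l ≤ l.
The remaining sets (a), (b) satisfy all four rules.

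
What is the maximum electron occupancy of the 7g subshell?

A subshell with l = 4 has 2l+1 = 9 orbitals, each holding 2 electrons (spin ±1/2), so 9 × 2 = 18.

18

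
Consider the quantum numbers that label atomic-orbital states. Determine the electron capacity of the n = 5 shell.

50

A shell holds 2n² electrons: 2 × 5² = 2 × 25 = 50.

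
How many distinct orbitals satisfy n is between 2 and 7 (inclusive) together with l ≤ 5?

126

Count contributing orbitals for each principal shell:
n=2 → 4; n=3 → 9; n=4 → 16; n=5 → 25; n=6 → 36; n=7 → 36.
Total orbitals: 4 + 9 + 16 + 25 + 36 + 36 = 126.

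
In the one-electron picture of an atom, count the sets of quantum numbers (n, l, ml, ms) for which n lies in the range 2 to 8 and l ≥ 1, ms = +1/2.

Treat each shell separately and count matching orbitals:
n=2 → 3; n=3 → 8; n=4 → 15; n=5 → 24; n=6 → 35; n=7 → 48; n=8 → 63.
Orbitals: 3 + 8 + 15 + 24 + 35 + 48 + 63 = 196. With ms fixed to +1/2 there is one state per orbital, so 196 states.

196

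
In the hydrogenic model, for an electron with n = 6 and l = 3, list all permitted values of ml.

-3, -2, -1, 0, 1, 2, 3

ml takes every integer from −l to +l. With l = 3 that gives the 7 values -3, -2, -1, 0, 1, 2, 3.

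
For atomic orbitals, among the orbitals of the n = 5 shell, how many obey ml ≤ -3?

Go through l = 0, …, 4 (the values permitted for n = 5).
Per l-value: l=3 → 1; l=4 → 2.
Total orbitals: 1 + 2 = 3.

3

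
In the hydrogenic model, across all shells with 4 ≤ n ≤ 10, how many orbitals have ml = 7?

Count contributing orbitals for each principal shell:
n=8 → 1; n=9 → 2; n=10 → 3.
Total orbitals: 1 + 2 + 3 = 6.

6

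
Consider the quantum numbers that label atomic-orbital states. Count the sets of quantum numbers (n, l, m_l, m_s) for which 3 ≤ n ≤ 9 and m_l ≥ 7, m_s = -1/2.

Go shell by shell, enumerating (l, m_l) with m_l ≥ 7:
n=8 → 1; n=9 → 3.
Orbitals: 1 + 3 = 4. With m_s fixed to -1/2 there is one state per orbital, so 4 states.

4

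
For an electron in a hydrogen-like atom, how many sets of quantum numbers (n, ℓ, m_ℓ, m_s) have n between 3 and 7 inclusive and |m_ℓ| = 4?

Go shell by shell, enumerating (ℓ, m_ℓ) with |m_ℓ| = 4:
n=5 → 2; n=6 → 4; n=7 → 6.
Orbitals: 2 + 4 + 6 = 12. Including both spin states (m_s = ±1/2) gives 2 × 12 = 24 states.

24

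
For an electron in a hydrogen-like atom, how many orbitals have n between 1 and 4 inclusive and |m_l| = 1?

Per-shell orbital counts meeting the constraint:
n=2 → 2; n=3 → 4; n=4 → 6.
Total orbitals: 2 + 4 + 6 = 12.

12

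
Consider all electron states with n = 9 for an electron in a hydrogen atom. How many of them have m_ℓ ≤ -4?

The (ℓ, m_ℓ) pairs meeting m_ℓ ≤ -4 give: ℓ=4 → 1; ℓ=5 → 2; ℓ=6 → 3; ℓ=7 → 4; ℓ=8 → 5.
Orbitals: 1 + 2 + 3 + 4 + 5 = 15. Each orbital carries two spin states, so 15 × 2 = 30 states.

30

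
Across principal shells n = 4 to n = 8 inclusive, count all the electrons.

Shell n has n² orbitals: 4²=16 + 5²=25 + 6²=36 + 7²=49 + 8²=64 = 190 orbitals.
Two spin states per orbital: 2 × 190 = 380 electrons.

380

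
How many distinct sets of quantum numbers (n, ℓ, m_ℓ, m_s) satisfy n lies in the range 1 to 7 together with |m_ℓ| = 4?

24

For each n in the range, tally the orbitals obeying |m_ℓ| = 4:
n=5 → 2; n=6 → 4; n=7 → 6.
Orbitals: 2 + 4 + 6 = 12. Including both spin states (m_s = ±1/2) gives 2 × 12 = 24 states.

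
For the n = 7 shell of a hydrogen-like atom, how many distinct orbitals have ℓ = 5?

11

The (ℓ, m_ℓ) pairs meeting ℓ = 5 give: ℓ=5 → 11.
Total orbitals: 11.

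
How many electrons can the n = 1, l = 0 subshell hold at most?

A subshell with l = 0 has 2l+1 = 1 orbital, each holding 2 electrons (spin ±1/2), so 1 × 2 = 2.

2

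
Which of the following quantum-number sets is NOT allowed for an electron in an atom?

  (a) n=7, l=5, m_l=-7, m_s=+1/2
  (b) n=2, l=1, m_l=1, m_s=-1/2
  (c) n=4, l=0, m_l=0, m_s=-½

(a) has |m_l| = 7 > l = 5, violating −l ≤ m_l ≤ l.
The remaining sets (b), (c) satisfy all four rules.

(a)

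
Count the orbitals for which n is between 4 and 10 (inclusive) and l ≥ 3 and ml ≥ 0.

Treat each shell separately and count matching orbitals:
n=4 → 4; n=5 → 9; n=6 → 15; n=7 → 22; n=8 → 30; n=9 → 39; n=10 → 49.
Total orbitals: 4 + 9 + 15 + 22 + 30 + 39 + 49 = 168.

168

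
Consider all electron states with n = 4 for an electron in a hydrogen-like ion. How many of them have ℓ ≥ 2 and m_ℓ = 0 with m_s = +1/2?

2

With n = 4 the allowed ℓ are 0, 1, …, 3.
Orbitals with ℓ ≥ 2 and m_ℓ = 0, by ℓ: ℓ=2 → 1; ℓ=3 → 1.
Orbitals: 1 + 1 = 2. With m_s fixed to a single value there is one state per orbital, giving 2 states.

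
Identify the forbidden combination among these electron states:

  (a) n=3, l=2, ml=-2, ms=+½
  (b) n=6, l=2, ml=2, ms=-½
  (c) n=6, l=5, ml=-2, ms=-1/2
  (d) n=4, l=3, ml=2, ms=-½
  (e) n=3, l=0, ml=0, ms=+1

(e) has ms = +1, but an electron's spin must be ±1/2.
The remaining sets (a), (b), (c), (d) satisfy all four rules.

(e)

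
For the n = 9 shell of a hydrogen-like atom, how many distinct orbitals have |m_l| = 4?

10

Go through l = 0, …, 8 (the values permitted for n = 9).
Contributions: l=4 → 2; l=5 → 2; l=6 → 2; l=7 → 2; l=8 → 2.
Total orbitals: 2 + 2 + 2 + 2 + 2 = 10.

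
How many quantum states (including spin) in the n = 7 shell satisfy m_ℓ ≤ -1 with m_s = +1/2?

With n = 7 the allowed ℓ are 0, 1, …, 6.
Per ℓ-value: ℓ=1 → 1; ℓ=2 → 2; ℓ=3 → 3; ℓ=4 → 4; ℓ=5 → 5; ℓ=6 → 6.
Orbitals: 1 + 2 + 3 + 4 + 5 + 6 = 21. With m_s fixed to a single value there is one state per orbital, giving 21 states.

21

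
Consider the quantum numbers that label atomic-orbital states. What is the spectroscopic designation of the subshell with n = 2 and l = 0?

l = 0 corresponds to the letter 's', so the subshell is 2s.

2s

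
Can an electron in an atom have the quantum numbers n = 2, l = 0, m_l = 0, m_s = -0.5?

n = 2 is a positive integer. l = 0 satisfies 0 ≤ l ≤ n−1 = 1. m_l = 0 lies in the range −l … +l (here 0). m_s = -1/2 is one of ±1/2.
All four constraints are satisfied.

Allowed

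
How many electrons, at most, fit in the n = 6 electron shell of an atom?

A shell holds 2n² electrons: 2 × 6² = 2 × 36 = 72.

72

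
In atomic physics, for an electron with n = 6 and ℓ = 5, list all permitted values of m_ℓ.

-5, -4, -3, -2, -1, 0, 1, 2, 3, 4, 5

m_ℓ takes every integer from −ℓ to +ℓ. With ℓ = 5 that gives the 11 values -5, -4, -3, -2, -1, 0, 1, 2, 3, 4, 5.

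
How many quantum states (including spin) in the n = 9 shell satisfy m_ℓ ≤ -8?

2

With n = 9 the allowed ℓ are 0, 1, …, 8.
The (ℓ, m_ℓ) pairs meeting m_ℓ ≤ -8 give: ℓ=8 → 1.
Orbitals: 1. Each orbital carries two spin states, so 1 × 2 = 2 states.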